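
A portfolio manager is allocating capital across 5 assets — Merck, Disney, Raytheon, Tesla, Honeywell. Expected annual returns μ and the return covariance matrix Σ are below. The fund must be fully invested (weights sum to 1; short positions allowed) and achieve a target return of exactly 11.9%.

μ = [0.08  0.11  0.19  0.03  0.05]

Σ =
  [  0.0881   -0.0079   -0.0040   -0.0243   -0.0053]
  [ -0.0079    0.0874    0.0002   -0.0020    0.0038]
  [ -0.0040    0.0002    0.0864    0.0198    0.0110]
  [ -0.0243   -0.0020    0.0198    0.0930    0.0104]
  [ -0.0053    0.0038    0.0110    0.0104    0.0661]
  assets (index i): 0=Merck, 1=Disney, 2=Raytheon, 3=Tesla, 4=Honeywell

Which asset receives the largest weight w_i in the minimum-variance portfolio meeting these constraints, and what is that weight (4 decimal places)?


Raytheon (0.3470)

u=Σ⁻¹μ = [1.1946  1.3483  2.1652  0.1592  0.3893]
v=Σ⁻¹𝟙 = [17.0186  12.7020  7.9014  12.3928  12.4982]
a=μᵀu=0.679516  b=𝟙ᵀu=5.256661  c=𝟙ᵀv=62.512939  D=ac−b²=14.846034
λ₁=(c·0.119−b)/D = (62.512939·0.119−5.256661)/14.846034 = 0.147001
λ₂=(a−b·0.119)/D = (0.679516−5.256661·0.119)/14.846034 = 0.003636
w* = 0.147001·u + 0.003636·v:
  w_0 = 0.147001·1.1946 + 0.003636·17.0186 = 0.2375  (Merck)
  w_1 = 0.147001·1.3483 + 0.003636·12.7020 = 0.2444  (Disney)
  w_2 = 0.147001·2.1652 + 0.003636·7.9014 = 0.3470  (Raytheon)
  w_3 = 0.147001·0.1592 + 0.003636·12.3928 = 0.0685  (Tesla)
  w_4 = 0.147001·0.3893 + 0.003636·12.4982 = 0.1027  (Honeywell)
Σw_i=1.0000  μᵀw=0.1190
σ²=wᵀΣw=λ₁·μ_p+λ₂ = 0.147001·0.119 + 0.003636 = 0.021129 ≈ 0.0211


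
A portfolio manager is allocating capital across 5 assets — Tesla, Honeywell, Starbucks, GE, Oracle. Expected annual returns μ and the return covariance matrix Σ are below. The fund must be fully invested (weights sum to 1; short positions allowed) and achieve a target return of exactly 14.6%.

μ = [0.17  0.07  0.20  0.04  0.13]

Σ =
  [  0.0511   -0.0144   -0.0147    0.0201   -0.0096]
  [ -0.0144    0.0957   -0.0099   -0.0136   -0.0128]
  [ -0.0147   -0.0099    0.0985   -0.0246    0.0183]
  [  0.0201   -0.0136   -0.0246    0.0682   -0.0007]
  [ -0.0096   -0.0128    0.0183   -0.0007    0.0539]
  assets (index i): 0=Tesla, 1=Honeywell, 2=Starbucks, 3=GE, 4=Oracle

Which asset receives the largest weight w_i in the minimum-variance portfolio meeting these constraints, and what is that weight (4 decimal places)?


u=Σ⁻¹μ = [5.0586  2.2286  2.5827  0.5021  2.9717]
v=Σ⁻¹𝟙 = [28.2387  21.9314  16.4340  16.8819  23.4302]
a=μᵀu=1.938912  b=𝟙ᵀu=13.343778  c=𝟙ᵀv=106.916216  D=ac−b²=29.244683
λ₁=(c·0.146−b)/D = (106.916216·0.146−13.343778)/29.244683 = 0.077484
λ₂=(a−b·0.146)/D = (1.938912−13.343778·0.146)/29.244683 = -0.000317
w* = 0.077484·u + -0.000317·v:
  w_0 = 0.077484·5.0586 + -0.000317·28.2387 = 0.3830  (Tesla)
  w_1 = 0.077484·2.2286 + -0.000317·21.9314 = 0.1657  (Honeywell)
  w_2 = 0.077484·2.5827 + -0.000317·16.4340 = 0.1949  (Starbucks)
  w_3 = 0.077484·0.5021 + -0.000317·16.8819 = 0.0336  (GE)
  w_4 = 0.077484·2.9717 + -0.000317·23.4302 = 0.2228  (Oracle)
Σw_i=1.0000  μᵀw=0.1460
σ²=wᵀΣw=λ₁·μ_p+λ₂ = 0.077484·0.146 + -0.000317 = 0.010995 ≈ 0.0110

Tesla (0.3830)


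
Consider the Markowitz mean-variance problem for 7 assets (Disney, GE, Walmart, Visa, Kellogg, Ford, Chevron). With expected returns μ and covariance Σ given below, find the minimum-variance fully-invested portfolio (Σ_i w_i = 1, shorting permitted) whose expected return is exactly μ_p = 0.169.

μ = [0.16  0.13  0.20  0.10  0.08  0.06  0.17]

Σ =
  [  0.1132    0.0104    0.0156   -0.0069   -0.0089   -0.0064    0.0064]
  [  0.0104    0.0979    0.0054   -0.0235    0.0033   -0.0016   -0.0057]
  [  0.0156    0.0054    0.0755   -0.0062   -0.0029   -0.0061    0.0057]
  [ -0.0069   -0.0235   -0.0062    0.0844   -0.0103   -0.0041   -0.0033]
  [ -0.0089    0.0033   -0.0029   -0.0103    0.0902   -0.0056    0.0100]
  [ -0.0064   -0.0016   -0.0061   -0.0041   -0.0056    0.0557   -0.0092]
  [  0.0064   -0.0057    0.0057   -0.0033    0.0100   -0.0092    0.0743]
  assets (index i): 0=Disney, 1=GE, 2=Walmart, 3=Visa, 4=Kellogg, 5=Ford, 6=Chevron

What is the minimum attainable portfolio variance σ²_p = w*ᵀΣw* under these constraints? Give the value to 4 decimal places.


0.0229

g=Σ⁻¹μ = [1.1266  1.7528  2.5239  2.2902  1.1529  2.2063  2.3516]
h=Σ⁻¹𝟙 = [8.6677  14.4526  13.6994  21.1937  14.2398  26.3433  15.0568]
a=μᵀg=1.766310  b=𝟙ᵀg=13.404361  c=𝟙ᵀh=113.653303  D=ac−b²=21.070107
λ₁=(c·0.169−b)/D = (113.653303·0.169−13.404361)/21.070107 = 0.275416
λ₂=(a−b·0.169)/D = (1.766310−13.404361·0.169)/21.070107 = -0.023684
w* = 0.275416·g + -0.023684·h:
  w_0 = 0.275416·1.1266 + -0.023684·8.6677 = 0.1050  (Disney)
  w_1 = 0.275416·1.7528 + -0.023684·14.4526 = 0.1405  (GE)
  w_2 = 0.275416·2.5239 + -0.023684·13.6994 = 0.3707  (Walmart)
  w_3 = 0.275416·2.2902 + -0.023684·21.1937 = 0.1288  (Visa)
  w_4 = 0.275416·1.1529 + -0.023684·14.2398 = -0.0197  (Kellogg)
  w_5 = 0.275416·2.2063 + -0.023684·26.3433 = -0.0163  (Ford)
  w_6 = 0.275416·2.3516 + -0.023684·15.0568 = 0.2911  (Chevron)
Σw_i=1.0000  μᵀw=0.1690
σ²=wᵀΣw=λ₁·μ_p+λ₂ = 0.275416·0.169 + -0.023684 = 0.022861 ≈ 0.0229


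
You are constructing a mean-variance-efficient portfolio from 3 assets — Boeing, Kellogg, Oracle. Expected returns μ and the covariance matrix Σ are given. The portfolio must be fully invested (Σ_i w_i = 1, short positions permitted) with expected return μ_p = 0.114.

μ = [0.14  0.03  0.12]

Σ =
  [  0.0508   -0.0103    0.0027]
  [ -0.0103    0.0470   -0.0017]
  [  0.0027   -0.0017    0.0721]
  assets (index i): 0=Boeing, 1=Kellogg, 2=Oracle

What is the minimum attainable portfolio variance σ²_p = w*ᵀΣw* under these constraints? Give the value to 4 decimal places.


0.0204

p=Σ⁻¹μ = [2.9435  1.3407  1.5857]
q=Σ⁻¹𝟙 = [24.4632  27.1293  13.5932]
a=μᵀp=0.642595  b=𝟙ᵀp=5.869912  c=𝟙ᵀq=65.185745  D=ac−b²=7.432147
λ₁=(c·0.114−b)/D = (65.185745·0.114−5.869912)/7.432147 = 0.210069
λ₂=(a−b·0.114)/D = (0.642595−5.869912·0.114)/7.432147 = -0.003576
w* = 0.210069·p + -0.003576·q:
  w_0 = 0.210069·2.9435 + -0.003576·24.4632 = 0.5309  (Boeing)
  w_1 = 0.210069·1.3407 + -0.003576·27.1293 = 0.1846  (Kellogg)
  w_2 = 0.210069·1.5857 + -0.003576·13.5932 = 0.2845  (Oracle)
Σw_i=1.0000  μᵀw=0.1140
σ²=wᵀΣw=λ₁·μ_p+λ₂ = 0.210069·0.114 + -0.003576 = 0.020372 ≈ 0.0204


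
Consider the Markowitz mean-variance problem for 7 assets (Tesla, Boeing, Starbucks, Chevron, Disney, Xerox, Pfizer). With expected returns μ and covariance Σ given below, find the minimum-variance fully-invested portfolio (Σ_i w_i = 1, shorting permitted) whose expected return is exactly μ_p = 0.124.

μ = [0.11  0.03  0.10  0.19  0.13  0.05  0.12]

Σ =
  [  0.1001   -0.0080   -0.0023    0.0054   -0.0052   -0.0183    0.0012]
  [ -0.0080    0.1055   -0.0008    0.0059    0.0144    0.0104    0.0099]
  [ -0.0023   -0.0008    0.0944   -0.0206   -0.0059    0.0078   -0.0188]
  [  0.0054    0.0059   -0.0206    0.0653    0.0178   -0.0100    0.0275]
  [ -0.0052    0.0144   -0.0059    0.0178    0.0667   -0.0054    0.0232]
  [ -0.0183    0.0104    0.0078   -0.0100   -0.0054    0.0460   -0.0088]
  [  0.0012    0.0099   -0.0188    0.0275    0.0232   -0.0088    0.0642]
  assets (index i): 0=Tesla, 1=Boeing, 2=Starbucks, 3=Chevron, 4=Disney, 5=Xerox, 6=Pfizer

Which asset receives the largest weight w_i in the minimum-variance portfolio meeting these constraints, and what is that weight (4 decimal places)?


Chevron (0.2879)

g=Σ⁻¹μ = [1.4573  -0.2712  1.8235  2.9766  1.3393  2.4124  0.9894]
h=Σ⁻¹𝟙 = [16.0546  4.1709  14.9038  14.6864  10.7235  31.6262  13.1664]
a=μᵀg=1.313524  b=𝟙ᵀg=10.727258  c=𝟙ᵀh=105.331783  D=ac−b²=23.281784
λ₁=(c·0.124−b)/D = (105.331783·0.124−10.727258)/23.281784 = 0.100245
λ₂=(a−b·0.124)/D = (1.313524−10.727258·0.124)/23.281784 = -0.000715
w* = 0.100245·g + -0.000715·h:
  w_0 = 0.100245·1.4573 + -0.000715·16.0546 = 0.1346  (Tesla)
  w_1 = 0.100245·-0.2712 + -0.000715·4.1709 = -0.0302  (Boeing)
  w_2 = 0.100245·1.8235 + -0.000715·14.9038 = 0.1721  (Starbucks)
  w_3 = 0.100245·2.9766 + -0.000715·14.6864 = 0.2879  (Chevron)
  w_4 = 0.100245·1.3393 + -0.000715·10.7235 = 0.1266  (Disney)
  w_5 = 0.100245·2.4124 + -0.000715·31.6262 = 0.2192  (Xerox)
  w_6 = 0.100245·0.9894 + -0.000715·13.1664 = 0.0898  (Pfizer)
Σw_i=1.0000  μᵀw=0.1240
σ²=wᵀΣw=λ₁·μ_p+λ₂ = 0.100245·0.124 + -0.000715 = 0.011715 ≈ 0.0117


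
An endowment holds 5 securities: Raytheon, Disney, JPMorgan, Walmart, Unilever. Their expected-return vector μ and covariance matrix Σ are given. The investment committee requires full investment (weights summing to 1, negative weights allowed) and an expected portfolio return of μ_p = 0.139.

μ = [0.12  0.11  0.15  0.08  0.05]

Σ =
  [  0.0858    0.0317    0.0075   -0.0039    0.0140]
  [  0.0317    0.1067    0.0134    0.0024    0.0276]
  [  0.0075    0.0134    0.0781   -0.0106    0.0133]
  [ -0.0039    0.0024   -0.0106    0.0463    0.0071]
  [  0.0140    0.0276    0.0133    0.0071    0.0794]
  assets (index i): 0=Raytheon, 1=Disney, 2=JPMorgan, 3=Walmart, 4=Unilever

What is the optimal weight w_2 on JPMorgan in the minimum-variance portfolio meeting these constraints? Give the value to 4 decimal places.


p=Σ⁻¹μ = [1.2097  0.4316  2.0969  2.3325  -0.2934]
q=Σ⁻¹𝟙 = [9.6417  2.8228  13.8129  24.5984  5.3998]
a=μᵀp=0.679111  b=𝟙ᵀp=5.777308  c=𝟙ᵀq=56.275614  D=ac−b²=4.840070
λ₁=(c·0.139−b)/D = (56.275614·0.139−5.777308)/4.840070 = 0.422515
λ₂=(a−b·0.139)/D = (0.679111−5.777308·0.139)/4.840070 = -0.025606
w* = 0.422515·p + -0.025606·q:
  w_0 = 0.422515·1.2097 + -0.025606·9.6417 = 0.2642  (Raytheon)
  w_1 = 0.422515·0.4316 + -0.025606·2.8228 = 0.1101  (Disney)
  w_2 = 0.422515·2.0969 + -0.025606·13.8129 = 0.5323  (JPMorgan)
  w_3 = 0.422515·2.3325 + -0.025606·24.5984 = 0.3556  (Walmart)
  w_4 = 0.422515·-0.2934 + -0.025606·5.3998 = -0.2622  (Unilever)
Σw_i=1.0000  μᵀw=0.1390
σ²=wᵀΣw=λ₁·μ_p+λ₂ = 0.422515·0.139 + -0.025606 = 0.033123 ≈ 0.0331

0.5323


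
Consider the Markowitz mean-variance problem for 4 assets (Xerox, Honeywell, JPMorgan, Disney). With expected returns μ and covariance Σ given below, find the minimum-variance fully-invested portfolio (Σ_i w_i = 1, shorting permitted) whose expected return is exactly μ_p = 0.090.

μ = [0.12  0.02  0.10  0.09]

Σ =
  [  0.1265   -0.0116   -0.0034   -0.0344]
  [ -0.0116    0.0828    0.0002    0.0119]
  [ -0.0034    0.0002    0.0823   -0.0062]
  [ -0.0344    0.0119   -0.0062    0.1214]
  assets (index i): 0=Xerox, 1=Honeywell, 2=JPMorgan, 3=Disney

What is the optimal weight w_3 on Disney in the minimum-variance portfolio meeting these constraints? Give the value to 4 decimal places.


x=Σ⁻¹μ = [1.3243  0.2570  1.3566  1.1607]
y=Σ⁻¹𝟙 = [12.4454  12.1701  13.4835  11.2594]
a=μᵀx=0.404174  b=𝟙ᵀx=4.098542  c=𝟙ᵀy=49.358352  D=ac−b²=3.151331
λ₁=(c·0.090−b)/D = (49.358352·0.090−4.098542)/3.151331 = 0.109068
λ₂=(a−b·0.090)/D = (0.404174−4.098542·0.090)/3.151331 = 0.011203
w* = 0.109068·x + 0.011203·y:
  w_0 = 0.109068·1.3243 + 0.011203·12.4454 = 0.2839  (Xerox)
  w_1 = 0.109068·0.2570 + 0.011203·12.1701 = 0.1644  (Honeywell)
  w_2 = 0.109068·1.3566 + 0.011203·13.4835 = 0.2990  (JPMorgan)
  w_3 = 0.109068·1.1607 + 0.011203·11.2594 = 0.2527  (Disney)
Σw_i=1.0000  μᵀw=0.0900
σ²=wᵀΣw=λ₁·μ_p+λ₂ = 0.109068·0.090 + 0.011203 = 0.021019 ≈ 0.0210

0.2527


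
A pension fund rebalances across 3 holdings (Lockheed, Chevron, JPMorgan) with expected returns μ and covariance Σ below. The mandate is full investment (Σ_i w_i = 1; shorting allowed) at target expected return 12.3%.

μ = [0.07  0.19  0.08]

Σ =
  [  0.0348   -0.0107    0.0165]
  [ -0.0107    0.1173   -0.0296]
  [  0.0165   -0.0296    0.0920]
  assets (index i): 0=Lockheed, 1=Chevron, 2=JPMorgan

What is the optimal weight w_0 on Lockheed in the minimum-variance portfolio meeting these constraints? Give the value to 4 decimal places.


0.3544

u=Σ⁻¹μ = [2.1046  2.1070  1.1700]
v=Σ⁻¹𝟙 = [28.0880  13.6687  10.2298]
a=μᵀu=0.641253  b=𝟙ᵀu=5.381610  c=𝟙ᵀv=51.986598  D=ac−b²=4.374857
λ₁=(c·0.123−b)/D = (51.986598·0.123−5.381610)/4.374857 = 0.231491
λ₂=(a−b·0.123)/D = (0.641253−5.381610·0.123)/4.374857 = -0.004728
w* = 0.231491·u + -0.004728·v:
  w_0 = 0.231491·2.1046 + -0.004728·28.0880 = 0.3544  (Lockheed)
  w_1 = 0.231491·2.1070 + -0.004728·13.6687 = 0.4231  (Chevron)
  w_2 = 0.231491·1.1700 + -0.004728·10.2298 = 0.2225  (JPMorgan)
Σw_i=1.0000  μᵀw=0.1230
σ²=wᵀΣw=λ₁·μ_p+λ₂ = 0.231491·0.123 + -0.004728 = 0.023745 ≈ 0.0237


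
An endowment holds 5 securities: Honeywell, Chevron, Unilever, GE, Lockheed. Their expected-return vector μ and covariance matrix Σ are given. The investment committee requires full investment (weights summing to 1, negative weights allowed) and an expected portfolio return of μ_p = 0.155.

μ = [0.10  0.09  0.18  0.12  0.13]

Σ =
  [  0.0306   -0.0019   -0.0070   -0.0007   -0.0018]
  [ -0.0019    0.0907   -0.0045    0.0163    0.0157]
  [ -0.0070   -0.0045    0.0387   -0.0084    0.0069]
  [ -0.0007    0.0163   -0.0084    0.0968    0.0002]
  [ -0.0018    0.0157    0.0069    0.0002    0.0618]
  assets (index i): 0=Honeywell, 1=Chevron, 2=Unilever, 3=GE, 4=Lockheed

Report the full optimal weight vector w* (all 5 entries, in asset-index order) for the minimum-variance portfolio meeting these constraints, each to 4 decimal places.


u=Σ⁻¹μ = [4.7460  0.8435  5.7136  1.6249  1.3843]
v=Σ⁻¹𝟙 = [42.2630  9.5886  35.2551  12.0582  11.0010]
a=μᵀu=1.953906  b=𝟙ᵀu=14.312290  c=𝟙ᵀv=110.165770  D=ac−b²=10.411948
λ₁=(c·0.155−b)/D = (110.165770·0.155−14.312290)/10.411948 = 0.265407
λ₂=(a−b·0.155)/D = (1.953906−14.312290·0.155)/10.411948 = -0.025403
w* = 0.265407·u + -0.025403·v:
  w_0 = 0.265407·4.7460 + -0.025403·42.2630 = 0.1860  (Honeywell)
  w_1 = 0.265407·0.8435 + -0.025403·9.5886 = -0.0197  (Chevron)
  w_2 = 0.265407·5.7136 + -0.025403·35.2551 = 0.6208  (Unilever)
  w_3 = 0.265407·1.6249 + -0.025403·12.0582 = 0.1249  (GE)
  w_4 = 0.265407·1.3843 + -0.025403·11.0010 = 0.0879  (Lockheed)
Σw_i=1.0000  μᵀw=0.1550
σ²=wᵀΣw=λ₁·μ_p+λ₂ = 0.265407·0.155 + -0.025403 = 0.015735 ≈ 0.0157

0.1860  -0.0197  0.6208  0.1249  0.0879


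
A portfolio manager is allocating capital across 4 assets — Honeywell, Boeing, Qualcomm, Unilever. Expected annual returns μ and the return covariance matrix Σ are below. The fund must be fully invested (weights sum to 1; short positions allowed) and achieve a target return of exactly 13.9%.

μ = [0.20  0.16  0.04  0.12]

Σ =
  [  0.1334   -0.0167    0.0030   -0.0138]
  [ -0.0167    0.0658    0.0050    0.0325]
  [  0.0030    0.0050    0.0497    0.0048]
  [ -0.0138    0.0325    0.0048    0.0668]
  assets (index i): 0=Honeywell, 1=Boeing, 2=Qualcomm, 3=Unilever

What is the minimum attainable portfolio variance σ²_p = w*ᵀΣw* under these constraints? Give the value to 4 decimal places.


u=Σ⁻¹μ = [1.8941  2.3924  0.3534  0.9984]
v=Σ⁻¹𝟙 = [9.5706  11.2550  17.4237  10.2193]
a=μᵀu=0.895532  b=𝟙ᵀu=5.638191  c=𝟙ᵀv=48.468692  D=ac−b²=11.616051
λ₁=(c·0.139−b)/D = (48.468692·0.139−5.638191)/11.616051 = 0.094607
λ₂=(a−b·0.139)/D = (0.895532−5.638191·0.139)/11.616051 = 0.009627
w* = 0.094607·u + 0.009627·v:
  w_0 = 0.094607·1.8941 + 0.009627·9.5706 = 0.2713  (Honeywell)
  w_1 = 0.094607·2.3924 + 0.009627·11.2550 = 0.3347  (Boeing)
  w_2 = 0.094607·0.3534 + 0.009627·17.4237 = 0.2012  (Qualcomm)
  w_3 = 0.094607·0.9984 + 0.009627·10.2193 = 0.1928  (Unilever)
Σw_i=1.0000  μᵀw=0.1390
σ²=wᵀΣw=λ₁·μ_p+λ₂ = 0.094607·0.139 + 0.009627 = 0.022777 ≈ 0.0228

0.0228


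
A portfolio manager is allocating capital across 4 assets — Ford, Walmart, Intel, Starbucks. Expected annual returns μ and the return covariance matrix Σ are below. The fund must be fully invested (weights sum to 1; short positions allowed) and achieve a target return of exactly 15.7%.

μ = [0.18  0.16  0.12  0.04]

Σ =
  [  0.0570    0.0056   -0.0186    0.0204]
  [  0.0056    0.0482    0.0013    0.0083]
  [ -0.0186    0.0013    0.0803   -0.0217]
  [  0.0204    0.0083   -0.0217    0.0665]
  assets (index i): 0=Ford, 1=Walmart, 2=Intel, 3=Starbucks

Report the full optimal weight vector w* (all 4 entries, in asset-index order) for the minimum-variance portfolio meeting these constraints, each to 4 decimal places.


0.4087  0.3216  0.2648  0.0048

g=Σ⁻¹μ = [3.6652  2.8573  2.2586  -0.1425]
h=Σ⁻¹𝟙 = [17.4468  15.7183  20.0997  14.2825]
a=μᵀg=1.382234  b=𝟙ᵀg=8.638627  c=𝟙ᵀh=67.547377  D=ac−b²=18.740413
λ₁=(c·0.157−b)/D = (67.547377·0.157−8.638627)/18.740413 = 0.104924
λ₂=(a−b·0.157)/D = (1.382234−8.638627·0.157)/18.740413 = 0.001386
w* = 0.104924·g + 0.001386·h:
  w_0 = 0.104924·3.6652 + 0.001386·17.4468 = 0.4087  (Ford)
  w_1 = 0.104924·2.8573 + 0.001386·15.7183 = 0.3216  (Walmart)
  w_2 = 0.104924·2.2586 + 0.001386·20.0997 = 0.2648  (Intel)
  w_3 = 0.104924·-0.1425 + 0.001386·14.2825 = 0.0048  (Starbucks)
Σw_i=1.0000  μᵀw=0.1570
σ²=wᵀΣw=λ₁·μ_p+λ₂ = 0.104924·0.157 + 0.001386 = 0.017859 ≈ 0.0179


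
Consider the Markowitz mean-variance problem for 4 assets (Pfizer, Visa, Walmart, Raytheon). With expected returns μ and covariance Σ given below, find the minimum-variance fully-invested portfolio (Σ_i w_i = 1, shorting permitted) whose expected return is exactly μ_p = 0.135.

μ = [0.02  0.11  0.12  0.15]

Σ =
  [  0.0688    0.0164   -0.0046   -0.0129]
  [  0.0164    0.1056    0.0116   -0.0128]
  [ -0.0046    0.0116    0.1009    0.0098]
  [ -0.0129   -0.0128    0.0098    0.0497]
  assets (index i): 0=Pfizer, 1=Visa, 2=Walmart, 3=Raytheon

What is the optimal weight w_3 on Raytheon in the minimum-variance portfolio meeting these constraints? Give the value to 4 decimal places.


u=Σ⁻¹μ = [0.6714  1.2639  0.7472  3.3705]
v=Σ⁻¹𝟙 = [17.6633  9.0419  7.1885  25.6166]
a=μᵀu=0.747700  b=𝟙ᵀu=6.052992  c=𝟙ᵀv=59.510346  D=ac−b²=7.857174
λ₁=(c·0.135−b)/D = (59.510346·0.135−6.052992)/7.857174 = 0.252114
λ₂=(a−b·0.135)/D = (0.747700−6.052992·0.135)/7.857174 = -0.008840
w* = 0.252114·u + -0.008840·v:
  w_0 = 0.252114·0.6714 + -0.008840·17.6633 = 0.0131  (Pfizer)
  w_1 = 0.252114·1.2639 + -0.008840·9.0419 = 0.2387  (Visa)
  w_2 = 0.252114·0.7472 + -0.008840·7.1885 = 0.1248  (Walmart)
  w_3 = 0.252114·3.3705 + -0.008840·25.6166 = 0.6233  (Raytheon)
Σw_i=1.0000  μᵀw=0.1350
σ²=wᵀΣw=λ₁·μ_p+λ₂ = 0.252114·0.135 + -0.008840 = 0.025196 ≈ 0.0252

0.6233


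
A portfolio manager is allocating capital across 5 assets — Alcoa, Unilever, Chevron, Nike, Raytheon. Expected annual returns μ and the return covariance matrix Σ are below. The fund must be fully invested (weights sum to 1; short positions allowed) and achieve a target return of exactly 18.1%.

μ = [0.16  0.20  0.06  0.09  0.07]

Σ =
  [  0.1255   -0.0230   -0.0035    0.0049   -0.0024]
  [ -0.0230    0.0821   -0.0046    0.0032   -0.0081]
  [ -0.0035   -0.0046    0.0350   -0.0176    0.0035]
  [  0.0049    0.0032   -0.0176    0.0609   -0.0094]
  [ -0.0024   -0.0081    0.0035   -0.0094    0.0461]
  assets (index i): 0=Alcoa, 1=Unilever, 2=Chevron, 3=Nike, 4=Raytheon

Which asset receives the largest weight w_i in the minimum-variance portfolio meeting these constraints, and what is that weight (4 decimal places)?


Unilever (0.6132)

u=Σ⁻¹μ = [1.9240  3.3077  3.3514  2.4966  2.4544]
v=Σ⁻¹𝟙 = [12.1589  19.7408  45.6071  32.0404  28.8641]
a=μᵀu=1.566966  b=𝟙ᵀu=13.534126  c=𝟙ᵀv=138.411296  D=ac−b²=33.713276
λ₁=(c·0.181−b)/D = (138.411296·0.181−13.534126)/33.713276 = 0.341655
λ₂=(a−b·0.181)/D = (1.566966−13.534126·0.181)/33.713276 = -0.026183
w* = 0.341655·u + -0.026183·v:
  w_0 = 0.341655·1.9240 + -0.026183·12.1589 = 0.3390  (Alcoa)
  w_1 = 0.341655·3.3077 + -0.026183·19.7408 = 0.6132  (Unilever)
  w_2 = 0.341655·3.3514 + -0.026183·45.6071 = -0.0491  (Chevron)
  w_3 = 0.341655·2.4966 + -0.026183·32.0404 = 0.0141  (Nike)
  w_4 = 0.341655·2.4544 + -0.026183·28.8641 = 0.0828  (Raytheon)
Σw_i=1.0000  μᵀw=0.1810
σ²=wᵀΣw=λ₁·μ_p+λ₂ = 0.341655·0.181 + -0.026183 = 0.035657 ≈ 0.0357


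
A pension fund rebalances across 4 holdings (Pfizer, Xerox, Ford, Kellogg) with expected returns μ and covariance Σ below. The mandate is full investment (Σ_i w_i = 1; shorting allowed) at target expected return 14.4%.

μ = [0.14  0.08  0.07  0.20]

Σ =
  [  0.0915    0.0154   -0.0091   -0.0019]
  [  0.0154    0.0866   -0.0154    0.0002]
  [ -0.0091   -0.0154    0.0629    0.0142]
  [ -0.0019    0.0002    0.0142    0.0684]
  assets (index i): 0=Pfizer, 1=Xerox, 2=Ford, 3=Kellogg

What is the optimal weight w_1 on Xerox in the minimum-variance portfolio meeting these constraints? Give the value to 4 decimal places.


0.1493

g=Σ⁻¹μ = [1.5425  0.8042  0.9062  2.7764]
h=Σ⁻¹𝟙 = [10.8016  12.8172  18.0869  11.1276]
a=μᵀg=0.898985  b=𝟙ᵀg=6.029200  c=𝟙ᵀh=52.833305  D=ac−b²=11.145087
λ₁=(c·0.144−b)/D = (52.833305·0.144−6.029200)/11.145087 = 0.141658
λ₂=(a−b·0.144)/D = (0.898985−6.029200·0.144)/11.145087 = 0.002762
w* = 0.141658·g + 0.002762·h:
  w_0 = 0.141658·1.5425 + 0.002762·10.8016 = 0.2483  (Pfizer)
  w_1 = 0.141658·0.8042 + 0.002762·12.8172 = 0.1493  (Xerox)
  w_2 = 0.141658·0.9062 + 0.002762·18.0869 = 0.1783  (Ford)
  w_3 = 0.141658·2.7764 + 0.002762·11.1276 = 0.4240  (Kellogg)
Σw_i=1.0000  μᵀw=0.1440
σ²=wᵀΣw=λ₁·μ_p+λ₂ = 0.141658·0.144 + 0.002762 = 0.023161 ≈ 0.0232


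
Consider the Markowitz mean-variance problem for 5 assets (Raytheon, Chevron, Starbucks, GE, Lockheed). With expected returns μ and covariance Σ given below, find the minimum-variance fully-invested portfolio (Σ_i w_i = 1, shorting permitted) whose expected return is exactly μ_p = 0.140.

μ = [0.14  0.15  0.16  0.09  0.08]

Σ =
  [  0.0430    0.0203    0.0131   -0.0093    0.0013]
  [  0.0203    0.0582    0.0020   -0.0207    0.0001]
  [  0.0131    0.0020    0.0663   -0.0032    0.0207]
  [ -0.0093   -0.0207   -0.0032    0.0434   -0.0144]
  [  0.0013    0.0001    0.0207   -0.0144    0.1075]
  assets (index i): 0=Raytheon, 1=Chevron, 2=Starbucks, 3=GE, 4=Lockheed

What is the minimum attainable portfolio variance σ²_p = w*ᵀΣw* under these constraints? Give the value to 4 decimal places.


x=Σ⁻¹μ = [2.0448  3.4408  1.8210  4.6136  0.9836]
y=Σ⁻¹𝟙 = [17.1754  26.7031  8.8724  44.5342  13.3268]
a=μᵀx=1.587665  b=𝟙ᵀx=12.903824  c=𝟙ᵀy=110.611886  D=ac−b²=9.105985
λ₁=(c·0.140−b)/D = (110.611886·0.140−12.903824)/9.105985 = 0.283532
λ₂=(a−b·0.140)/D = (1.587665−12.903824·0.140)/9.105985 = -0.024036
w* = 0.283532·x + -0.024036·y:
  w_0 = 0.283532·2.0448 + -0.024036·17.1754 = 0.1669  (Raytheon)
  w_1 = 0.283532·3.4408 + -0.024036·26.7031 = 0.3337  (Chevron)
  w_2 = 0.283532·1.8210 + -0.024036·8.8724 = 0.3031  (Starbucks)
  w_3 = 0.283532·4.6136 + -0.024036·44.5342 = 0.2377  (GE)
  w_4 = 0.283532·0.9836 + -0.024036·13.3268 = -0.0414  (Lockheed)
Σw_i=1.0000  μᵀw=0.1400
σ²=wᵀΣw=λ₁·μ_p+λ₂ = 0.283532·0.140 + -0.024036 = 0.015659 ≈ 0.0157

0.0157


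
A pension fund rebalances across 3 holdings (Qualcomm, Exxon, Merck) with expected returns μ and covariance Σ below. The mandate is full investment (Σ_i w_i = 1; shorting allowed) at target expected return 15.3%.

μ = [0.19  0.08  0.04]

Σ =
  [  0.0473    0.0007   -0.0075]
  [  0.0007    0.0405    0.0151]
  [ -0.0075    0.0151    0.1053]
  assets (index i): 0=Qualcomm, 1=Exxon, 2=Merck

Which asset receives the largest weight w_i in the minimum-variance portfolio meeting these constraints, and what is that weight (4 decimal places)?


x=Σ⁻¹μ = [4.0573  1.7493  0.4180]
y=Σ⁻¹𝟙 = [22.0967  21.3219  8.0130]
a=μᵀx=0.927554  b=𝟙ᵀx=6.224634  c=𝟙ᵀy=51.431507  D=ac−b²=8.959441
λ₁=(c·0.153−b)/D = (51.431507·0.153−6.224634)/8.959441 = 0.183537
λ₂=(a−b·0.153)/D = (0.927554−6.224634·0.153)/8.959441 = -0.002770
w* = 0.183537·x + -0.002770·y:
  w_0 = 0.183537·4.0573 + -0.002770·22.0967 = 0.6835  (Qualcomm)
  w_1 = 0.183537·1.7493 + -0.002770·21.3219 = 0.2620  (Exxon)
  w_2 = 0.183537·0.4180 + -0.002770·8.0130 = 0.0545  (Merck)
Σw_i=1.0000  μᵀw=0.1530
σ²=wᵀΣw=λ₁·μ_p+λ₂ = 0.183537·0.153 + -0.002770 = 0.025311 ≈ 0.0253

Qualcomm (0.6835)


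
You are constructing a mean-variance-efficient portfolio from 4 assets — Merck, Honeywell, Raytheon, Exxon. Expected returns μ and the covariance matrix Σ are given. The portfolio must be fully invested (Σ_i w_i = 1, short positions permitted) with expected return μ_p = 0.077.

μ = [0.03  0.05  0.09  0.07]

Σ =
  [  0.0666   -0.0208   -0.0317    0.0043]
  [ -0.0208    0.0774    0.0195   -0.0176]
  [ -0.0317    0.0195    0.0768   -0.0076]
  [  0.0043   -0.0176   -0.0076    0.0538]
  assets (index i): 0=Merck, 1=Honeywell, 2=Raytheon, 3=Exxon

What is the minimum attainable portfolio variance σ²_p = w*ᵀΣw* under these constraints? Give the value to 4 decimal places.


0.0238

x=Σ⁻¹μ = [1.4574  1.0106  1.6904  1.7540]
y=Σ⁻¹𝟙 = [30.9363  21.4476  22.9543  26.3737]
a=μᵀx=0.369174  b=𝟙ᵀx=5.912512  c=𝟙ᵀy=101.711820  D=ac−b²=2.591602
λ₁=(c·0.077−b)/D = (101.711820·0.077−5.912512)/2.591602 = 0.740583
λ₂=(a−b·0.077)/D = (0.369174−5.912512·0.077)/2.591602 = -0.033218
w* = 0.740583·x + -0.033218·y:
  w_0 = 0.740583·1.4574 + -0.033218·30.9363 = 0.0517  (Merck)
  w_1 = 0.740583·1.0106 + -0.033218·21.4476 = 0.0360  (Honeywell)
  w_2 = 0.740583·1.6904 + -0.033218·22.9543 = 0.4894  (Raytheon)
  w_3 = 0.740583·1.7540 + -0.033218·26.3737 = 0.4229  (Exxon)
Σw_i=1.0000  μᵀw=0.0770
σ²=wᵀΣw=λ₁·μ_p+λ₂ = 0.740583·0.077 + -0.033218 = 0.023806 ≈ 0.0238


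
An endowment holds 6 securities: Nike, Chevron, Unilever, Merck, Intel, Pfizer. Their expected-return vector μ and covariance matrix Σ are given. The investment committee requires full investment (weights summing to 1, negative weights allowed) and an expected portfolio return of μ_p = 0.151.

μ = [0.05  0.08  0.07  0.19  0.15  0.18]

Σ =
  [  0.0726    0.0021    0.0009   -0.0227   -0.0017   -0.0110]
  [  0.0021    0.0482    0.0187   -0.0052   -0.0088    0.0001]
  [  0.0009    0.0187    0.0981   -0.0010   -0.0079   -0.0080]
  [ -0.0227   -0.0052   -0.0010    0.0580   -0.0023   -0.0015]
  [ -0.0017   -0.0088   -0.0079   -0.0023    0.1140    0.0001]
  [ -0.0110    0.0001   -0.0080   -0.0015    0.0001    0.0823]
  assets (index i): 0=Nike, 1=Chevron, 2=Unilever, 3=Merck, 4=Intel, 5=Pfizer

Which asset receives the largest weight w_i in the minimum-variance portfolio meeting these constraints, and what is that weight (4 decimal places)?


p=Σ⁻¹μ = [2.4966  2.0728  0.6927  4.5852  1.6512  2.6672]
q=Σ⁻¹𝟙 = [25.3045  21.7728  8.4609  30.1554  12.0099  16.8638]
a=μᵀp=1.938117  b=𝟙ᵀp=14.165809  c=𝟙ᵀq=114.567358  D=ac−b²=21.374858
λ₁=(c·0.151−b)/D = (114.567358·0.151−14.165809)/21.374858 = 0.146614
λ₂=(a−b·0.151)/D = (1.938117−14.165809·0.151)/21.374858 = -0.009400
w* = 0.146614·p + -0.009400·q:
  w_0 = 0.146614·2.4966 + -0.009400·25.3045 = 0.1282  (Nike)
  w_1 = 0.146614·2.0728 + -0.009400·21.7728 = 0.0992  (Chevron)
  w_2 = 0.146614·0.6927 + -0.009400·8.4609 = 0.0220  (Unilever)
  w_3 = 0.146614·4.5852 + -0.009400·30.1554 = 0.3888  (Merck)
  w_4 = 0.146614·1.6512 + -0.009400·12.0099 = 0.1292  (Intel)
  w_5 = 0.146614·2.6672 + -0.009400·16.8638 = 0.2325  (Pfizer)
Σw_i=1.0000  μᵀw=0.1510
σ²=wᵀΣw=λ₁·μ_p+λ₂ = 0.146614·0.151 + -0.009400 = 0.012739 ≈ 0.0127

Merck (0.3888)


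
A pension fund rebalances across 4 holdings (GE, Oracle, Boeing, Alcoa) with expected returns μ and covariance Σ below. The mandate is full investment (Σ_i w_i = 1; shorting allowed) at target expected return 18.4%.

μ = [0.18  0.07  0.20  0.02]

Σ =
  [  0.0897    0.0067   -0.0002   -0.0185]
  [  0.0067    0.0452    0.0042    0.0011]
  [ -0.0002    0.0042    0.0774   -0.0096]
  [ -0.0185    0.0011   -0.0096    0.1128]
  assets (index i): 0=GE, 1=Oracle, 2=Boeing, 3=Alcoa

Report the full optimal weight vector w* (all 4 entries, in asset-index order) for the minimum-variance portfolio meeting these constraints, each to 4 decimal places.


x=Σ⁻¹μ = [2.0910  0.9767  2.6275  0.7343]
y=Σ⁻¹𝟙 = [12.2143  18.7805  13.3991  11.8257]
a=μᵀx=0.984937  b=𝟙ᵀx=6.429553  c=𝟙ᵀy=56.219656  D=ac−b²=14.033682
λ₁=(c·0.184−b)/D = (56.219656·0.184−6.429553)/14.033682 = 0.278962
λ₂=(a−b·0.184)/D = (0.984937−6.429553·0.184)/14.033682 = -0.014116
w* = 0.278962·x + -0.014116·y:
  w_0 = 0.278962·2.0910 + -0.014116·12.2143 = 0.4109  (GE)
  w_1 = 0.278962·0.9767 + -0.014116·18.7805 = 0.0074  (Oracle)
  w_2 = 0.278962·2.6275 + -0.014116·13.3991 = 0.5438  (Boeing)
  w_3 = 0.278962·0.7343 + -0.014116·11.8257 = 0.0379  (Alcoa)
Σw_i=1.0000  μᵀw=0.1840
σ²=wᵀΣw=λ₁·μ_p+λ₂ = 0.278962·0.184 + -0.014116 = 0.037213 ≈ 0.0372

0.4109  0.0074  0.5438  0.0379


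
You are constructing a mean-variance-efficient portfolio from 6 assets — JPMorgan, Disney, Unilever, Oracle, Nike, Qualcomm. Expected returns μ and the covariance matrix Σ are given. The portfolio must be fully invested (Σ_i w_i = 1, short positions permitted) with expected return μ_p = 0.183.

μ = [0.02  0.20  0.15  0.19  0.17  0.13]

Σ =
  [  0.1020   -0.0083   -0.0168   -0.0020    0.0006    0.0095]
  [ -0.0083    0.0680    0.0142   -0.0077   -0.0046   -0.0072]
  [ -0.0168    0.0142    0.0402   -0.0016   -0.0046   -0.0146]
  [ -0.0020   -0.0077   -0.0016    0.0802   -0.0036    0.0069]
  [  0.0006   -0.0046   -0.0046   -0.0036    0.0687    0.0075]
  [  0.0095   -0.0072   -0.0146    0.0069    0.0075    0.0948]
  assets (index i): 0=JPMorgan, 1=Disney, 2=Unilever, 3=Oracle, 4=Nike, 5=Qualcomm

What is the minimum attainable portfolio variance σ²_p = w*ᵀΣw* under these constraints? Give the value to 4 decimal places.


0.0157

u=Σ⁻¹μ = [0.9983  2.8738  4.1937  2.7367  2.8961  1.7071]
v=Σ⁻¹𝟙 = [15.4544  13.7085  33.6683  14.4992  16.9525  12.8297]
a=μᵀu=2.458013  b=𝟙ᵀu=15.405681  c=𝟙ᵀv=107.112715  D=ac−b²=25.949474
λ₁=(c·0.183−b)/D = (107.112715·0.183−15.405681)/25.949474 = 0.161697
λ₂=(a−b·0.183)/D = (2.458013−15.405681·0.183)/25.949474 = -0.013920
w* = 0.161697·u + -0.013920·v:
  w_0 = 0.161697·0.9983 + -0.013920·15.4544 = -0.0537  (JPMorgan)
  w_1 = 0.161697·2.8738 + -0.013920·13.7085 = 0.2739  (Disney)
  w_2 = 0.161697·4.1937 + -0.013920·33.6683 = 0.2094  (Unilever)
  w_3 = 0.161697·2.7367 + -0.013920·14.4992 = 0.2407  (Oracle)
  w_4 = 0.161697·2.8961 + -0.013920·16.9525 = 0.2323  (Nike)
  w_5 = 0.161697·1.7071 + -0.013920·12.8297 = 0.0974  (Qualcomm)
Σw_i=1.0000  μᵀw=0.1830
σ²=wᵀΣw=λ₁·μ_p+λ₂ = 0.161697·0.183 + -0.013920 = 0.015670 ≈ 0.0157


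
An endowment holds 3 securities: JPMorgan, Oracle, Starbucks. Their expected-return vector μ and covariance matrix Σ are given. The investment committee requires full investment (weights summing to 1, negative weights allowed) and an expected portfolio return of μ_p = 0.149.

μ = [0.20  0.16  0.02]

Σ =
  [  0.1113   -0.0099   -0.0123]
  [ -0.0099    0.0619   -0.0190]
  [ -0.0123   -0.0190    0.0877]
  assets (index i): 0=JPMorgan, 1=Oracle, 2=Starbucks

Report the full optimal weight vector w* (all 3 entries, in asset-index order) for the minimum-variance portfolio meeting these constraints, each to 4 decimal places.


0.3339  0.4921  0.1740

g=Σ⁻¹μ = [2.2326  3.3294  1.2625]
h=Σ⁻¹𝟙 = [13.1483  23.9142  18.4275]
a=μᵀg=1.004476  b=𝟙ᵀg=6.824497  c=𝟙ᵀh=55.490120  D=ac−b²=9.164752
λ₁=(c·0.149−b)/D = (55.490120·0.149−6.824497)/9.164752 = 0.157509
λ₂=(a−b·0.149)/D = (1.004476−6.824497·0.149)/9.164752 = -0.001350
w* = 0.157509·g + -0.001350·h:
  w_0 = 0.157509·2.2326 + -0.001350·13.1483 = 0.3339  (JPMorgan)
  w_1 = 0.157509·3.3294 + -0.001350·23.9142 = 0.4921  (Oracle)
  w_2 = 0.157509·1.2625 + -0.001350·18.4275 = 0.1740  (Starbucks)
Σw_i=1.0000  μᵀw=0.1490
σ²=wᵀΣw=λ₁·μ_p+λ₂ = 0.157509·0.149 + -0.001350 = 0.022119 ≈ 0.0221


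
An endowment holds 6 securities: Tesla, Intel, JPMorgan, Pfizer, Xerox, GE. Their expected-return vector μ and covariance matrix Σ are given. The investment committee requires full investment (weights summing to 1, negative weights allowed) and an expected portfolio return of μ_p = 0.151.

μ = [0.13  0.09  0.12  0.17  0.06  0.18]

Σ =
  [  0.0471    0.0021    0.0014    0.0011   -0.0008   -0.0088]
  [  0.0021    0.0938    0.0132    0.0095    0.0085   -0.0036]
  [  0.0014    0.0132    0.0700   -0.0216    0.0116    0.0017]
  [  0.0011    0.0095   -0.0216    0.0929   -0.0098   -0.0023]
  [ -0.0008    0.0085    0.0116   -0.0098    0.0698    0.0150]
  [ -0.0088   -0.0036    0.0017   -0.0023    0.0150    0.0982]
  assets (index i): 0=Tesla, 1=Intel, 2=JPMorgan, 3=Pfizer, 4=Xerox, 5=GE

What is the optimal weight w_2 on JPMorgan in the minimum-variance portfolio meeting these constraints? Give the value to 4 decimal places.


0.2240

g=Σ⁻¹μ = [3.0170  0.3911  2.1957  2.3548  0.3655  2.0790]
h=Σ⁻¹𝟙 = [22.3735  5.9224  15.2073  14.8680  11.1023  10.7945]
a=μᵀg=1.487364  b=𝟙ᵀg=10.403146  c=𝟙ᵀh=80.267977  D=ac−b²=11.162281
λ₁=(c·0.151−b)/D = (80.267977·0.151−10.403146)/11.162281 = 0.153850
λ₂=(a−b·0.151)/D = (1.487364−10.403146·0.151)/11.162281 = -0.007482
w* = 0.153850·g + -0.007482·h:
  w_0 = 0.153850·3.0170 + -0.007482·22.3735 = 0.2968  (Tesla)
  w_1 = 0.153850·0.3911 + -0.007482·5.9224 = 0.0159  (Intel)
  w_2 = 0.153850·2.1957 + -0.007482·15.2073 = 0.2240  (JPMorgan)
  w_3 = 0.153850·2.3548 + -0.007482·14.8680 = 0.2510  (Pfizer)
  w_4 = 0.153850·0.3655 + -0.007482·11.1023 = -0.0268  (Xerox)
  w_5 = 0.153850·2.0790 + -0.007482·10.7945 = 0.2391  (GE)
Σw_i=1.0000  μᵀw=0.1510
σ²=wᵀΣw=λ₁·μ_p+λ₂ = 0.153850·0.151 + -0.007482 = 0.015750 ≈ 0.0157


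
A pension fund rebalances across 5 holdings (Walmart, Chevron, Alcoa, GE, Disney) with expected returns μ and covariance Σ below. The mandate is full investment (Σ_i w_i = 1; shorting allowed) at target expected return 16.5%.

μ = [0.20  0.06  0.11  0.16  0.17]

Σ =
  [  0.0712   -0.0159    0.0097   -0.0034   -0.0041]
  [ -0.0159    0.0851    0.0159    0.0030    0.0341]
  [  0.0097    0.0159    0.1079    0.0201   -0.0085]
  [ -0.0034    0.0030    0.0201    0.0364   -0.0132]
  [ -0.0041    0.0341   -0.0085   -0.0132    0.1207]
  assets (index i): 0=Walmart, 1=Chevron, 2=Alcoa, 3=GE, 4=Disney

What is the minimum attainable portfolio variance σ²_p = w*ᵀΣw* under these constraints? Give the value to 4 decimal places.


p=Σ⁻¹μ = [3.2949  0.3589  -0.1981  5.5113  2.0078]
q=Σ⁻¹𝟙 = [18.1709  10.0075  1.0999  31.2063  9.5652]
a=μᵀp=1.881847  b=𝟙ᵀp=10.974719  c=𝟙ᵀq=70.049838  D=ac−b²=11.378639
λ₁=(c·0.165−b)/D = (70.049838·0.165−10.974719)/11.378639 = 0.051281
λ₂=(a−b·0.165)/D = (1.881847−10.974719·0.165)/11.378639 = 0.006241
w* = 0.051281·p + 0.006241·q:
  w_0 = 0.051281·3.2949 + 0.006241·18.1709 = 0.2824  (Walmart)
  w_1 = 0.051281·0.3589 + 0.006241·10.0075 = 0.0809  (Chevron)
  w_2 = 0.051281·-0.1981 + 0.006241·1.0999 = -0.0033  (Alcoa)
  w_3 = 0.051281·5.5113 + 0.006241·31.2063 = 0.4774  (GE)
  w_4 = 0.051281·2.0078 + 0.006241·9.5652 = 0.1627  (Disney)
Σw_i=1.0000  μᵀw=0.1650
σ²=wᵀΣw=λ₁·μ_p+λ₂ = 0.051281·0.165 + 0.006241 = 0.014703 ≈ 0.0147

0.0147


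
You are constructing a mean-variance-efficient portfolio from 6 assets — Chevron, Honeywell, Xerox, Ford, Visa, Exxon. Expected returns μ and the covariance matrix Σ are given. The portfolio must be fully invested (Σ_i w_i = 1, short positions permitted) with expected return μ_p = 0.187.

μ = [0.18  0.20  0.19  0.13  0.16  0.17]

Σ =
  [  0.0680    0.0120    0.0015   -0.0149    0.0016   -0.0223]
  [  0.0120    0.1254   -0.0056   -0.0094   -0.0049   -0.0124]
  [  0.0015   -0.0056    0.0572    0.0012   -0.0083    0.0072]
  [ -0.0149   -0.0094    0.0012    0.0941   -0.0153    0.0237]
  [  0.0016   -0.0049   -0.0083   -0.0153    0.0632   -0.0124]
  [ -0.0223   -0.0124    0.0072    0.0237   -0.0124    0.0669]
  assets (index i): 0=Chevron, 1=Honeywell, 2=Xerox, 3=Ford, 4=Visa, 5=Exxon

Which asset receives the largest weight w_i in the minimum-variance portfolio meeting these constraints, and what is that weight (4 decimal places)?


Xerox (0.3110)

g=Σ⁻¹μ = [3.8032  2.0847  3.5105  1.8468  4.2814  3.9568]
h=Σ⁻¹𝟙 = [22.0594  10.9555  18.6851  13.6116  26.2507  22.3640]
a=μᵀg=3.366284  b=𝟙ᵀg=19.483449  c=𝟙ᵀh=113.926241  D=ac−b²=3.903328
λ₁=(c·0.187−b)/D = (113.926241·0.187−19.483449)/3.903328 = 0.466463
λ₂=(a−b·0.187)/D = (3.366284−19.483449·0.187)/3.903328 = -0.070996
w* = 0.466463·g + -0.070996·h:
  w_0 = 0.466463·3.8032 + -0.070996·22.0594 = 0.2079  (Chevron)
  w_1 = 0.466463·2.0847 + -0.070996·10.9555 = 0.1946  (Honeywell)
  w_2 = 0.466463·3.5105 + -0.070996·18.6851 = 0.3110  (Xerox)
  w_3 = 0.466463·1.8468 + -0.070996·13.6116 = -0.1049  (Ford)
  w_4 = 0.466463·4.2814 + -0.070996·26.2507 = 0.1334  (Visa)
  w_5 = 0.466463·3.9568 + -0.070996·22.3640 = 0.2579  (Exxon)
Σw_i=1.0000  μᵀw=0.1870
σ²=wᵀΣw=λ₁·μ_p+λ₂ = 0.466463·0.187 + -0.070996 = 0.016233 ≈ 0.0162


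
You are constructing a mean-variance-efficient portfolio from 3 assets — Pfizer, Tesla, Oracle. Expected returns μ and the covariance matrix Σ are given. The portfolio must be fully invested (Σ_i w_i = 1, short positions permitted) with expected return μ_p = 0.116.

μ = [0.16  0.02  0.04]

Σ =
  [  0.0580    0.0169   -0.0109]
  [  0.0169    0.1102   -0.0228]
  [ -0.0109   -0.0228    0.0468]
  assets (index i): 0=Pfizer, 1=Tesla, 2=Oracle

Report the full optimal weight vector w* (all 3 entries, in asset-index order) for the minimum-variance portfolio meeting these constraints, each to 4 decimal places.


0.6362  0.0175  0.3463

p=Σ⁻¹μ = [3.0440  0.0425  1.5844]
q=Σ⁻¹𝟙 = [19.5722  12.7189  32.1224]
a=μᵀp=0.551263  b=𝟙ᵀp=4.670817  c=𝟙ᵀq=64.413402  D=ac−b²=13.692192
λ₁=(c·0.116−b)/D = (64.413402·0.116−4.670817)/13.692192 = 0.204579
λ₂=(a−b·0.116)/D = (0.551263−4.670817·0.116)/13.692192 = 0.000690
w* = 0.204579·p + 0.000690·q:
  w_0 = 0.204579·3.0440 + 0.000690·19.5722 = 0.6362  (Pfizer)
  w_1 = 0.204579·0.0425 + 0.000690·12.7189 = 0.0175  (Tesla)
  w_2 = 0.204579·1.5844 + 0.000690·32.1224 = 0.3463  (Oracle)
Σw_i=1.0000  μᵀw=0.1160
σ²=wᵀΣw=λ₁·μ_p+λ₂ = 0.204579·0.116 + 0.000690 = 0.024421 ≈ 0.0244


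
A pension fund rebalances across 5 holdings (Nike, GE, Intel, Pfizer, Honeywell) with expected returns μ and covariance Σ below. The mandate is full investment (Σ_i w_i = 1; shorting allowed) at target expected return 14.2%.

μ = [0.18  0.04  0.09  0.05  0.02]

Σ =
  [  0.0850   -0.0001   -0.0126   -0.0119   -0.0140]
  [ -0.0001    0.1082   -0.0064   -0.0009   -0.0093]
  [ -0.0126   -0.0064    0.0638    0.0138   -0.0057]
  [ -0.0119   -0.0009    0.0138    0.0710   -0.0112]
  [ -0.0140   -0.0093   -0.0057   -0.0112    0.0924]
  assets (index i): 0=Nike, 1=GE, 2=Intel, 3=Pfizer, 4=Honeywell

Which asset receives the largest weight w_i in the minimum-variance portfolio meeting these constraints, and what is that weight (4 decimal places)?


Nike (0.6050)

g=Σ⁻¹μ = [2.6774  0.5690  1.8745  0.9392  0.9089]
h=Σ⁻¹𝟙 = [19.9272  12.0825  18.8187  16.7995  18.2551]
a=μᵀg=0.738532  b=𝟙ᵀg=6.968945  c=𝟙ᵀh=85.882897  D=ac−b²=14.861061
λ₁=(c·0.142−b)/D = (85.882897·0.142−6.968945)/14.861061 = 0.351686
λ₂=(a−b·0.142)/D = (0.738532−6.968945·0.142)/14.861061 = -0.016894
w* = 0.351686·g + -0.016894·h:
  w_0 = 0.351686·2.6774 + -0.016894·19.9272 = 0.6050  (Nike)
  w_1 = 0.351686·0.5690 + -0.016894·12.0825 = -0.0040  (GE)
  w_2 = 0.351686·1.8745 + -0.016894·18.8187 = 0.3413  (Intel)
  w_3 = 0.351686·0.9392 + -0.016894·16.7995 = 0.0465  (Pfizer)
  w_4 = 0.351686·0.9089 + -0.016894·18.2551 = 0.0112  (Honeywell)
Σw_i=1.0000  μᵀw=0.1420
σ²=wᵀΣw=λ₁·μ_p+λ₂ = 0.351686·0.142 + -0.016894 = 0.033046 ≈ 0.0330
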